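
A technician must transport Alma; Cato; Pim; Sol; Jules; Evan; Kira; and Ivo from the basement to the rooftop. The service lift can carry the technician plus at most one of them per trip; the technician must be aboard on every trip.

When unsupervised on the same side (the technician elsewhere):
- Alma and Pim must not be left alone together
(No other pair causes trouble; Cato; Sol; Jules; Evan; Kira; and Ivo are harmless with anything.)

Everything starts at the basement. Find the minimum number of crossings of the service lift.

15

Counting alone: the technician can take at most 1 across per trip to the rooftop, so moving all 8 needs at least 8 loaded trips out, with a return between consecutive ones — at least 15 crossings.
The plan below uses exactly 15 crossings, so it is optimal:
1. Technician goes to the rooftop with Alma.  [the basement: Cato, Evan, Ivo, Jules, Kira, Pim, Sol | the rooftop: Alma]
2. Technician goes back to the basement alone.  [the basement: Cato, Evan, Ivo, Jules, Kira, Pim, Sol | the rooftop: Alma]
3. Technician goes to the rooftop with Cato.  [the basement: Evan, Ivo, Jules, Kira, Pim, Sol | the rooftop: Alma, Cato]
4. Technician goes back to the basement alone.  [the basement: Evan, Ivo, Jules, Kira, Pim, Sol | the rooftop: Alma, Cato]
5. Technician goes to the rooftop with Sol.  [the basement: Evan, Ivo, Jules, Kira, Pim | the rooftop: Alma, Cato, Sol]
6. Technician goes back to the basement alone.  [the basement: Evan, Ivo, Jules, Kira, Pim | the rooftop: Alma, Cato, Sol]
7. Technician goes to the rooftop with Jules.  [the basement: Evan, Ivo, Kira, Pim | the rooftop: Alma, Cato, Jules, Sol]
8. Technician goes back to the basement alone.  [the basement: Evan, Ivo, Kira, Pim | the rooftop: Alma, Cato, Jules, Sol]
9. Technician goes to the rooftop with Evan.  [the basement: Ivo, Kira, Pim | the rooftop: Alma, Cato, Evan, Jules, Sol]
10. Technician goes back to the basement alone.  [the basement: Ivo, Kira, Pim | the rooftop: Alma, Cato, Evan, Jules, Sol]
11. Technician goes to the rooftop with Kira.  [the basement: Ivo, Pim | the rooftop: Alma, Cato, Evan, Jules, Kira, Sol]
12. Technician goes back to the basement alone.  [the basement: Ivo, Pim | the rooftop: Alma, Cato, Evan, Jules, Kira, Sol]
13. Technician goes to the rooftop with Ivo.  [the basement: Pim | the rooftop: Alma, Cato, Evan, Ivo, Jules, Kira, Sol]
14. Technician goes back to the basement alone.  [the basement: Pim | the rooftop: Alma, Cato, Evan, Ivo, Jules, Kira, Sol]
15. Technician goes to the rooftop with Pim.  [the basement: — | the rooftop: Alma, Cato, Evan, Ivo, Jules, Kira, Pim, Sol]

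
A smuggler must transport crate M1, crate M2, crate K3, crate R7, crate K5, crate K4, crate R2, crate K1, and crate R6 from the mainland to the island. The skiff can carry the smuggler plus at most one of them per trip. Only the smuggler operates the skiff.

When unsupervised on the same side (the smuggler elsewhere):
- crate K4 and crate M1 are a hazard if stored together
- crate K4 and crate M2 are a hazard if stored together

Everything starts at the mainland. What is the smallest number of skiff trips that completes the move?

Counting alone: the smuggler can take at most 1 across per trip to the island, so moving all 9 needs at least 9 loaded trips out, with a return between consecutive ones — at least 17 crossings.
The safety rule pushes this higher. Following every safe sequence of crossings, the most of the 9 that can be at the island as the skiff arrives there on crossing 17 is 8 — never all 9.
So no plan with fewer than 19 crossings exists, and this one achieves 19:
1. Smuggler goes to the island with crate K4.
2. Smuggler goes back to the mainland alone.
3. Smuggler goes to the island with crate M1.
4. Smuggler goes back to the mainland with crate K4.
5. Smuggler goes to the island with crate M2.
6. Smuggler goes back to the mainland alone.
7. Smuggler goes to the island with crate K3.
8. Smuggler goes back to the mainland alone.
9. Smuggler goes to the island with crate R7.
10. Smuggler goes back to the mainland alone.
11. Smuggler goes to the island with crate K5.
12. Smuggler goes back to the mainland alone.
13. Smuggler goes to the island with crate R2.
14. Smuggler goes back to the mainland alone.
15. Smuggler goes to the island with crate K1.
16. Smuggler goes back to the mainland alone.
17. Smuggler goes to the island with crate R6.
18. Smuggler goes back to the mainland alone.
19. Smuggler goes to the island with crate K4.

19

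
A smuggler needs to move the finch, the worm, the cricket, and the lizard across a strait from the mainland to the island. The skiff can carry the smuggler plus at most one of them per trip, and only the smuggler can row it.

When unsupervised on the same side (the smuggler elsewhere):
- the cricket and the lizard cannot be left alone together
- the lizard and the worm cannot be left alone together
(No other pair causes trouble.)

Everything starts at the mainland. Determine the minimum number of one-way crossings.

9

Counting alone: the smuggler can take at most 1 across per trip to the island, so moving all 4 needs at least 4 loaded trips out, with a return between consecutive ones — at least 7 crossings.
The safety rule pushes this higher. Following every safe sequence of crossings, the most of the 4 that can be at the island as the skiff arrives there on crossing 7 is 3 — never all 4.
So no plan with fewer than 9 crossings exists, and this one achieves 9:
1. Smuggler goes to the island with the lizard.
2. Smuggler goes back to the mainland alone.
3. Smuggler goes to the island with the finch.
4. Smuggler goes back to the mainland alone.
5. Smuggler goes to the island with the worm.
6. Smuggler goes back to the mainland with the lizard.
7. Smuggler goes to the island with the cricket.
8. Smuggler goes back to the mainland alone.
9. Smuggler goes to the island with the lizard.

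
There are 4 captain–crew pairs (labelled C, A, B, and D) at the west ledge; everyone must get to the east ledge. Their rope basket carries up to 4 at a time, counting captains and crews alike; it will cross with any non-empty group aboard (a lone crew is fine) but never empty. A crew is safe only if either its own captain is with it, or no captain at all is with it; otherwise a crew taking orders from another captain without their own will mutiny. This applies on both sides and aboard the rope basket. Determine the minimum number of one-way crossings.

Counting alone: each trip to the east ledge takes at most 4 across and each return brings at least 1 back, so after t trips out (and t−1 returns) at most 4t − (t−1) of the 8 are across; that first reaches 8 at t = 3, so at least 5 crossings are needed.
The plan below uses exactly 5 crossings, so it is optimal:
1. captain C and crew C cross → the east ledge.
2. captain C crosses ← the west ledge.
3. captain A, captain B, captain C, and captain D cross → the east ledge.
4. crew C crosses ← the west ledge.
5. crew A, crew B, crew C, and crew D cross → the east ledge.

5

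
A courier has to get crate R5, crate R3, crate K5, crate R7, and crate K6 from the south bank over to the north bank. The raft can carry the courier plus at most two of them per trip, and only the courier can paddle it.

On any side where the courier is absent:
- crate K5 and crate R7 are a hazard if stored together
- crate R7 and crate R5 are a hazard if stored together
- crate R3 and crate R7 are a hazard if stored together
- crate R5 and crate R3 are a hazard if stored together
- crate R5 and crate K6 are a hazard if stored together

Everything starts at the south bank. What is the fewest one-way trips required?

Counting alone: the courier can take at most 2 across per trip to the north bank, so moving all 5 needs at least 3 loaded trips out, with a return between consecutive ones — at least 5 crossings.
The safety rule pushes this higher. Following every safe sequence of crossings, the most of the 5 that can be at the north bank as the raft arrives there on crossing 5 is 4 — never all 5.
So no plan with fewer than 7 crossings exists, and this one achieves 7:
1. Courier goes to the north bank with crate R5 and crate R7.  [the south bank: crate K5, crate K6, crate R3 | the north bank: crate R5, crate R7]
2. Courier goes back to the south bank with crate R5.  [the south bank: crate K5, crate K6, crate R3, crate R5 | the north bank: crate R7]
3. Courier goes to the north bank with crate K5 and crate R5.  [the south bank: crate K6, crate R3 | the north bank: crate K5, crate R5, crate R7]
4. Courier goes back to the south bank with crate R7.  [the south bank: crate K6, crate R3, crate R7 | the north bank: crate K5, crate R5]
5. Courier goes to the north bank with crate K6 and crate R3.  [the south bank: crate R7 | the north bank: crate K5, crate K6, crate R3, crate R5]
6. Courier goes back to the south bank with crate R5.  [the south bank: crate R5, crate R7 | the north bank: crate K5, crate K6, crate R3]
7. Courier goes to the north bank with crate R5 and crate R7.  [the south bank: — | the north bank: crate K5, crate K6, crate R3, crate R5, crate R7]

7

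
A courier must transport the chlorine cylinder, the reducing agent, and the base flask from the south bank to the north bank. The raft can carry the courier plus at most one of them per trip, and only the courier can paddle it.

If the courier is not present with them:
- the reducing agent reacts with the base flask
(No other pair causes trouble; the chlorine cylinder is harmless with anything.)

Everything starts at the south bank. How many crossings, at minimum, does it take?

5

Counting alone: the courier can take at most 1 across per trip to the north bank, so moving all 3 needs at least 3 loaded trips out, with a return between consecutive ones — at least 5 crossings.
The plan below uses exactly 5 crossings, so it is optimal:
1. Courier goes to the north bank with the reducing agent.
2. Courier goes back to the south bank alone.
3. Courier goes to the north bank with the chlorine cylinder.
4. Courier goes back to the south bank alone.
5. Courier goes to the north bank with the base flask.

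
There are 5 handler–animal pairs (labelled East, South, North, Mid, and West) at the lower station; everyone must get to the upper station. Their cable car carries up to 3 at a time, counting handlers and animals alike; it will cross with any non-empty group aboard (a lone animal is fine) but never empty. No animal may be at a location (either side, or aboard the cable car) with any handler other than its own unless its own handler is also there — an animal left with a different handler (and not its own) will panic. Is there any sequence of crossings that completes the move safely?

Yes

1. animal East and handler East cross → the upper station.
2. handler East crosses ← the lower station.
3. animal Mid, animal North, and animal South cross → the upper station.
4. animal East crosses ← the lower station.
5. handler Mid, handler North, and handler South cross → the upper station.
6. animal South and handler South cross ← the lower station.
7. handler East, handler South, and handler West cross → the upper station.
8. animal North crosses ← the lower station.
9. animal East and animal South cross → the upper station.
10. animal East crosses ← the lower station.
11. animal East, animal North, and animal West cross → the upper station.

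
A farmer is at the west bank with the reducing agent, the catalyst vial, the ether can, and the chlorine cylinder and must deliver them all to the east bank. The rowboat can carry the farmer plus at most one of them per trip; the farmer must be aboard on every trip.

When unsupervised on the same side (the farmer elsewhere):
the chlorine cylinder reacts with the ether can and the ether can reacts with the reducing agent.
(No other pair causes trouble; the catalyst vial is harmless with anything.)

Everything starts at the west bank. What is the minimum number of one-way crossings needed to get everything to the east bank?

Counting alone: the farmer can take at most 1 across per trip to the east bank, so moving all 4 needs at least 4 loaded trips out, with a return between consecutive ones — at least 7 crossings.
The safety rule pushes this higher. Following every safe sequence of crossings, the most of the 4 that can be at the east bank as the rowboat arrives there on crossing 7 is 3 — never all 4.
So no plan with fewer than 9 crossings exists, and this one achieves 9:
1. Farmer goes to the east bank with the ether can.  [the west bank: the catalyst vial, the chlorine cylinder, the reducing agent | the east bank: the ether can]
2. Farmer goes back to the west bank alone.  [the west bank: the catalyst vial, the chlorine cylinder, the reducing agent | the east bank: the ether can]
3. Farmer goes to the east bank with the reducing agent.  [the west bank: the catalyst vial, the chlorine cylinder | the east bank: the ether can, the reducing agent]
4. Farmer goes back to the west bank with the ether can.  [the west bank: the catalyst vial, the chlorine cylinder, the ether can | the east bank: the reducing agent]
5. Farmer goes to the east bank with the chlorine cylinder.  [the west bank: the catalyst vial, the ether can | the east bank: the chlorine cylinder, the reducing agent]
6. Farmer goes back to the west bank alone.  [the west bank: the catalyst vial, the ether can | the east bank: the chlorine cylinder, the reducing agent]
7. Farmer goes to the east bank with the catalyst vial.  [the west bank: the ether can | the east bank: the catalyst vial, the chlorine cylinder, the reducing agent]
8. Farmer goes back to the west bank alone.  [the west bank: the ether can | the east bank: the catalyst vial, the chlorine cylinder, the reducing agent]
9. Farmer goes to the east bank with the ether can.  [the west bank: — | the east bank: the catalyst vial, the chlorine cylinder, the ether can, the reducing agent]

9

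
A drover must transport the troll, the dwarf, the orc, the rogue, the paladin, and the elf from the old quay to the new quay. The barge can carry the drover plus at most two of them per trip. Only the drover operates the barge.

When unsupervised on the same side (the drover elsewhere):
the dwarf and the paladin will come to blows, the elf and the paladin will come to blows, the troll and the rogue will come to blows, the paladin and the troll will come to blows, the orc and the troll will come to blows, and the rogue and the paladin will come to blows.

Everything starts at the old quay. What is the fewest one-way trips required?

Counting alone: the drover can take at most 2 across per trip to the new quay, so moving all 6 needs at least 3 loaded trips out, with a return between consecutive ones — at least 5 crossings.
The safety rule pushes this higher. Following every safe sequence of crossings, the most of the 6 that can be at the new quay as the barge arrives there on crossings 5, 7 is 4, 5 respectively — never all 6.
So no plan with fewer than 9 crossings exists, and this one achieves 9:
1. Drover goes to the new quay with the paladin and the troll.
2. Drover goes back to the old quay with the troll.
3. Drover goes to the new quay with the dwarf and the troll.
4. Drover goes back to the old quay with the paladin.
5. Drover goes to the new quay with the elf and the rogue.
6. Drover goes back to the old quay with the troll.
7. Drover goes to the new quay with the orc and the troll.
8. Drover goes back to the old quay with the troll.
9. Drover goes to the new quay with the paladin and the troll.

9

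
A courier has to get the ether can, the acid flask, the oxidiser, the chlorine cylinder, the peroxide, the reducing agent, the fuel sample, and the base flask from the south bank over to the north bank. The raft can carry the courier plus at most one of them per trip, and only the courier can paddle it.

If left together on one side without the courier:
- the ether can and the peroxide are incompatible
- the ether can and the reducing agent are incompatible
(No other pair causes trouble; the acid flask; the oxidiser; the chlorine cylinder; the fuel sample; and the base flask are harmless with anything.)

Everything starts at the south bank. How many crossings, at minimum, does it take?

Counting alone: the courier can take at most 1 across per trip to the north bank, so moving all 8 needs at least 8 loaded trips out, with a return between consecutive ones — at least 15 crossings.
The safety rule pushes this higher. Following every safe sequence of crossings, the most of the 8 that can be at the north bank as the raft arrives there on crossing 15 is 7 — never all 8.
So no plan with fewer than 17 crossings exists, and this one achieves 17:
1. Courier goes to the north bank with the ether can.
2. Courier goes back to the south bank alone.
3. Courier goes to the north bank with the acid flask.
4. Courier goes back to the south bank alone.
5. Courier goes to the north bank with the oxidiser.
6. Courier goes back to the south bank alone.
7. Courier goes to the north bank with the chlorine cylinder.
8. Courier goes back to the south bank alone.
9. Courier goes to the north bank with the peroxide.
10. Courier goes back to the south bank with the ether can.
11. Courier goes to the north bank with the reducing agent.
12. Courier goes back to the south bank alone.
13. Courier goes to the north bank with the fuel sample.
14. Courier goes back to the south bank alone.
15. Courier goes to the north bank with the base flask.
16. Courier goes back to the south bank alone.
17. Courier goes to the north bank with the ether can.

17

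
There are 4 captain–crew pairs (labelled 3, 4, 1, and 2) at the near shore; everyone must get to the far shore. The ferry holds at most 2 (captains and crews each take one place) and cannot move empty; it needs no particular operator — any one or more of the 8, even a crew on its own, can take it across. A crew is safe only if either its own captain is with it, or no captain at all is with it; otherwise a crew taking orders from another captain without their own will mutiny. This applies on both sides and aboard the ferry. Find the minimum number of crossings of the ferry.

Following every safe sequence of crossings from the start, the most of the 8 that can be at the far shore as the ferry arrives there on crossings 1, 3, 5 is 2, 3, 4 respectively; the best ever achieved is 4 of 8.
From crossing 7 on, no configuration arises that was not already reachable earlier: only 44 distinct safe configurations (who is on which side, and where the ferry is) can ever be reached, none of them has everyone across, and every continuation just revisits them. So no valid plan exists.

impossible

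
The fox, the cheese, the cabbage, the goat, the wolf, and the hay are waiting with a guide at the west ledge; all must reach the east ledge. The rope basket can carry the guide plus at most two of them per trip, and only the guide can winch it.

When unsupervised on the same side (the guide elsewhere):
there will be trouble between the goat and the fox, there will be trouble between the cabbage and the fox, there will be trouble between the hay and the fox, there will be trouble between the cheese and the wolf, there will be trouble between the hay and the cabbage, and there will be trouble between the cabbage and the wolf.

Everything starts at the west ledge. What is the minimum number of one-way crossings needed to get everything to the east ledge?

impossible

Whatever the first load, the items left behind include a forbidden pair without the guide. No opening move is safe, so no plan exists.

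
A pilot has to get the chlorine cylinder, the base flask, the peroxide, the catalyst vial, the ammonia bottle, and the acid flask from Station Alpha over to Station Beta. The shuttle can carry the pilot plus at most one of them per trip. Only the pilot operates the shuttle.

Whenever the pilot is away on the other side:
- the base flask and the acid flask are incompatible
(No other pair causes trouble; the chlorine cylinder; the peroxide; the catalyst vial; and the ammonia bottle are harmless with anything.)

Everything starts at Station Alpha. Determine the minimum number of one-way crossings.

Counting alone: the pilot can take at most 1 across per trip to Station Beta, so moving all 6 needs at least 6 loaded trips out, with a return between consecutive ones — at least 11 crossings.
The plan below uses exactly 11 crossings, so it is optimal:
1. Pilot goes to Station Beta with the base flask.  [Station Alpha: the acid flask, the ammonia bottle, the catalyst vial, the chlorine cylinder, the peroxide | Station Beta: the base flask]
2. Pilot goes back to Station Alpha alone.  [Station Alpha: the acid flask, the ammonia bottle, the catalyst vial, the chlorine cylinder, the peroxide | Station Beta: the base flask]
3. Pilot goes to Station Beta with the chlorine cylinder.  [Station Alpha: the acid flask, the ammonia bottle, the catalyst vial, the peroxide | Station Beta: the base flask, the chlorine cylinder]
4. Pilot goes back to Station Alpha alone.  [Station Alpha: the acid flask, the ammonia bottle, the catalyst vial, the peroxide | Station Beta: the base flask, the chlorine cylinder]
5. Pilot goes to Station Beta with the peroxide.  [Station Alpha: the acid flask, the ammonia bottle, the catalyst vial | Station Beta: the base flask, the chlorine cylinder, the peroxide]
6. Pilot goes back to Station Alpha alone.  [Station Alpha: the acid flask, the ammonia bottle, the catalyst vial | Station Beta: the base flask, the chlorine cylinder, the peroxide]
7. Pilot goes to Station Beta with the catalyst vial.  [Station Alpha: the acid flask, the ammonia bottle | Station Beta: the base flask, the catalyst vial, the chlorine cylinder, the peroxide]
8. Pilot goes back to Station Alpha alone.  [Station Alpha: the acid flask, the ammonia bottle | Station Beta: the base flask, the catalyst vial, the chlorine cylinder, the peroxide]
9. Pilot goes to Station Beta with the ammonia bottle.  [Station Alpha: the acid flask | Station Beta: the ammonia bottle, the base flask, the catalyst vial, the chlorine cylinder, the peroxide]
10. Pilot goes back to Station Alpha alone.  [Station Alpha: the acid flask | Station Beta: the ammonia bottle, the base flask, the catalyst vial, the chlorine cylinder, the peroxide]
11. Pilot goes to Station Beta with the acid flask.  [Station Alpha: — | Station Beta: the acid flask, the ammonia bottle, the base flask, the catalyst vial, the chlorine cylinder, the peroxide]

11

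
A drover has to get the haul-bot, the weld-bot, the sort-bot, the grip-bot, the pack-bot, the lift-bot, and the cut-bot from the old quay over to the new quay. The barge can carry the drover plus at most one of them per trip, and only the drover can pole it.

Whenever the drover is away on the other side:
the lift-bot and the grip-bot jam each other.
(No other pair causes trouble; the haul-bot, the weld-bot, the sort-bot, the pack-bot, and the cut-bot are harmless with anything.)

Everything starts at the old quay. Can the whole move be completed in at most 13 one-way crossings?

Yes — this plan uses 13 crossings (≤ 13):
1. Drover goes to the new quay with the grip-bot.
2. Drover goes back to the old quay alone.
3. Drover goes to the new quay with the haul-bot.
4. Drover goes back to the old quay alone.
5. Drover goes to the new quay with the weld-bot.
6. Drover goes back to the old quay alone.
7. Drover goes to the new quay with the sort-bot.
8. Drover goes back to the old quay alone.
9. Drover goes to the new quay with the pack-bot.
10. Drover goes back to the old quay alone.
11. Drover goes to the new quay with the cut-bot.
12. Drover goes back to the old quay alone.
13. Drover goes to the new quay with the lift-bot.

Yes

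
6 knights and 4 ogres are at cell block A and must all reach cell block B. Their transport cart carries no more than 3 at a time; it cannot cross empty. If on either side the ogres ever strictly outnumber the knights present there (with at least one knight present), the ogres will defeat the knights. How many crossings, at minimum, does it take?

Counting alone: each trip to cell block B takes at most 3 across and each return brings at least 1 back, so after t trips out (and t−1 returns) at most 3t − (t−1) of the 10 are across; that first reaches 10 at t = 5, so at least 9 crossings are needed.
The plan below uses exactly 9 crossings, so it is optimal:
1. 2 ogres → cell block B.  (cell block A: 6K 2O; cell block B: 0K 2O)
2. 1 ogre ← cell block A.  (cell block A: 6K 3O; cell block B: 0K 1O)
3. 3 ogres → cell block B.  (cell block A: 6K 0O; cell block B: 0K 4O)
4. 1 ogre ← cell block A.  (cell block A: 6K 1O; cell block B: 0K 3O)
5. 3 knights → cell block B.  (cell block A: 3K 1O; cell block B: 3K 3O)
6. 1 ogre ← cell block A.  (cell block A: 3K 2O; cell block B: 3K 2O)
7. 1 knight and 2 ogres → cell block B.  (cell block A: 2K 0O; cell block B: 4K 4O)
8. 1 ogre ← cell block A.  (cell block A: 2K 1O; cell block B: 4K 3O)
9. 2 knights and 1 ogre → cell block B.  (cell block A: 0K 0O; cell block B: 6K 4O)

9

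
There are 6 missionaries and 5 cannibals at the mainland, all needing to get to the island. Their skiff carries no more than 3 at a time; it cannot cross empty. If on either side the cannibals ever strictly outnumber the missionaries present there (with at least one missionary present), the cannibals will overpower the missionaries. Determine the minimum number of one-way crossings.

9

Counting alone: each trip to the island takes at most 3 across and each return brings at least 1 back, so after t trips out (and t−1 returns) at most 3t − (t−1) of the 11 are across; that first reaches 11 at t = 5, so at least 9 crossings are needed.
The plan below uses exactly 9 crossings, so it is optimal:
1. 3 cannibals → the island.  (the mainland: 6M 2C; the island: 0M 3C)
2. 1 cannibal ← the mainland.  (the mainland: 6M 3C; the island: 0M 2C)
3. 3 missionaries → the island.  (the mainland: 3M 3C; the island: 3M 2C)
4. 1 missionary ← the mainland.  (the mainland: 4M 3C; the island: 2M 2C)
5. 2 missionaries and 1 cannibal → the island.  (the mainland: 2M 2C; the island: 4M 3C)
6. 1 missionary ← the mainland.  (the mainland: 3M 2C; the island: 3M 3C)
7. 2 missionaries and 1 cannibal → the island.  (the mainland: 1M 1C; the island: 5M 4C)
8. 1 missionary ← the mainland.  (the mainland: 2M 1C; the island: 4M 4C)
9. 2 missionaries and 1 cannibal → the island.  (the mainland: 0M 0C; the island: 6M 5C)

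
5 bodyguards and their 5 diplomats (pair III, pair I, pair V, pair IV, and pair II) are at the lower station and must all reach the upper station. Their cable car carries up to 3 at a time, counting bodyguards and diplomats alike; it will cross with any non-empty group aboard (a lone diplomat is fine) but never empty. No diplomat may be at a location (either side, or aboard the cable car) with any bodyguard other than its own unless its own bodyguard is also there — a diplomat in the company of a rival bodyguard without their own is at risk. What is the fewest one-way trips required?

Counting alone: each trip to the upper station takes at most 3 across and each return brings at least 1 back, so after t trips out (and t−1 returns) at most 3t − (t−1) of the 10 are across; that first reaches 10 at t = 5, so at least 9 crossings are needed.
The safety rule pushes this higher. Following every safe sequence of crossings, the most of the 10 that can be at the upper station as the cable car arrives there on crossing 9 is 9 — never all 10.
So no plan with fewer than 11 crossings exists, and this one achieves 11:
1. bodyguard III and diplomat III cross → the upper station.
2. bodyguard III crosses ← the lower station.
3. diplomat I, diplomat IV, and diplomat V cross → the upper station.
4. diplomat III crosses ← the lower station.
5. bodyguard I, bodyguard IV, and bodyguard V cross → the upper station.
6. bodyguard I and diplomat I cross ← the lower station.
7. bodyguard I, bodyguard II, and bodyguard III cross → the upper station.
8. diplomat V crosses ← the lower station.
9. diplomat I and diplomat III cross → the upper station.
10. diplomat III crosses ← the lower station.
11. diplomat II, diplomat III, and diplomat V cross → the upper station.

11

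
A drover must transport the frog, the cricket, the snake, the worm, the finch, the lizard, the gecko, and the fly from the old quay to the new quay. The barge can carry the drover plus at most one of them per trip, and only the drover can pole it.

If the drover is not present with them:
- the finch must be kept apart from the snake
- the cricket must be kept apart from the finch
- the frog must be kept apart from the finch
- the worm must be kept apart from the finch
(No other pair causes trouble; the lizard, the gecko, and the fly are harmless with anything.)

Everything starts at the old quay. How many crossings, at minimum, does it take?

impossible

Following every safe sequence of crossings from the start, the most of the 8 that can be at the new quay as the barge arrives there on crossings 1, 3, 5, 7, 9 is 1, 2, 3, 4, 5 respectively; the best ever achieved is 5 of 8.
From crossing 11 on, no configuration arises that was not already reachable earlier: only 88 distinct safe configurations (who is on which side, and where the barge is) can ever be reached, none of them has everyone across, and every continuation just revisits them. So no valid plan exists.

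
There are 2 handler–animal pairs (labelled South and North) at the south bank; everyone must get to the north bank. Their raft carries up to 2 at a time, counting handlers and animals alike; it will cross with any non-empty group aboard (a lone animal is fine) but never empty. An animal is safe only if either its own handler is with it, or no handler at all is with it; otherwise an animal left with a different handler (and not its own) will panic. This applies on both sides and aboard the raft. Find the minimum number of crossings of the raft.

Counting alone: each trip to the north bank takes at most 2 across and each return brings at least 1 back, so after t trips out (and t−1 returns) at most 2t − (t−1) of the 4 are across; that first reaches 4 at t = 3, so at least 5 crossings are needed.
The plan below uses exactly 5 crossings, so it is optimal:
1. animal South and handler South cross → the north bank.
2. handler South crosses ← the south bank.
3. handler North and handler South cross → the north bank.
4. handler North crosses ← the south bank.
5. animal North and handler North cross → the north bank.

5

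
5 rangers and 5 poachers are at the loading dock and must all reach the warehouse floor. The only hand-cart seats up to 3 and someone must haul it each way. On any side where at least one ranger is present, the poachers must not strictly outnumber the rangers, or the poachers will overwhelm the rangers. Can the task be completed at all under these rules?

1. 2 poachers → the warehouse floor.  (the loading dock: 5R 3P; the warehouse floor: 0R 2P)
2. 1 poacher ← the loading dock.  (the loading dock: 5R 4P; the warehouse floor: 0R 1P)
3. 3 poachers → the warehouse floor.  (the loading dock: 5R 1P; the warehouse floor: 0R 4P)
4. 1 poacher ← the loading dock.  (the loading dock: 5R 2P; the warehouse floor: 0R 3P)
5. 3 rangers → the warehouse floor.  (the loading dock: 2R 2P; the warehouse floor: 3R 3P)
6. 1 ranger and 1 poacher ← the loading dock.  (the loading dock: 3R 3P; the warehouse floor: 2R 2P)
7. 3 rangers → the warehouse floor.  (the loading dock: 0R 3P; the warehouse floor: 5R 2P)
8. 1 poacher ← the loading dock.  (the loading dock: 0R 4P; the warehouse floor: 5R 1P)
9. 2 poachers → the warehouse floor.  (the loading dock: 0R 2P; the warehouse floor: 5R 3P)
10. 1 poacher ← the loading dock.  (the loading dock: 0R 3P; the warehouse floor: 5R 2P)
11. 3 poachers → the warehouse floor.  (the loading dock: 0R 0P; the warehouse floor: 5R 5P)

Yes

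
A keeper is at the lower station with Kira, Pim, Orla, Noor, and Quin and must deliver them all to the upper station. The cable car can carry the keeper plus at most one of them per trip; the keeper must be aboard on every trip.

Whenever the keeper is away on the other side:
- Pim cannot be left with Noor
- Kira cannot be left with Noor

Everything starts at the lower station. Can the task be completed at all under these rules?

1. Keeper goes to the upper station with Noor.  [the lower station: Kira, Orla, Pim, Quin | the upper station: Noor]
2. Keeper goes back to the lower station alone.  [the lower station: Kira, Orla, Pim, Quin | the upper station: Noor]
3. Keeper goes to the upper station with Kira.  [the lower station: Orla, Pim, Quin | the upper station: Kira, Noor]
4. Keeper goes back to the lower station with Noor.  [the lower station: Noor, Orla, Pim, Quin | the upper station: Kira]
5. Keeper goes to the upper station with Pim.  [the lower station: Noor, Orla, Quin | the upper station: Kira, Pim]
6. Keeper goes back to the lower station alone.  [the lower station: Noor, Orla, Quin | the upper station: Kira, Pim]
7. Keeper goes to the upper station with Orla.  [the lower station: Noor, Quin | the upper station: Kira, Orla, Pim]
8. Keeper goes back to the lower station alone.  [the lower station: Noor, Quin | the upper station: Kira, Orla, Pim]
9. Keeper goes to the upper station with Quin.  [the lower station: Noor | the upper station: Kira, Orla, Pim, Quin]
10. Keeper goes back to the lower station alone.  [the lower station: Noor | the upper station: Kira, Orla, Pim, Quin]
11. Keeper goes to the upper station with Noor.  [the lower station: — | the upper station: Kira, Noor, Orla, Pim, Quin]

Yes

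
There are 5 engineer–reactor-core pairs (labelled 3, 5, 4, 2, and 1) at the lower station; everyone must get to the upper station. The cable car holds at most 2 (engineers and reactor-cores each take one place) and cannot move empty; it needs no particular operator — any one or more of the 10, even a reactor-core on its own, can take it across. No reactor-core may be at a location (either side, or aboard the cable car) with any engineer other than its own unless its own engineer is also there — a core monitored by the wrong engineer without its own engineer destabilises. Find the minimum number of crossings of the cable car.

Following every safe sequence of crossings from the start, the most of the 10 that can be at the upper station as the cable car arrives there on crossings 1, 3, 5, 7 is 2, 3, 4, 5 respectively; the best ever achieved is 5 of 10.
From crossing 9 on, no configuration arises that was not already reachable earlier: only 82 distinct safe configurations (who is on which side, and where the cable car is) can ever be reached, none of them has everyone across, and every continuation just revisits them. So no valid plan exists.

impossible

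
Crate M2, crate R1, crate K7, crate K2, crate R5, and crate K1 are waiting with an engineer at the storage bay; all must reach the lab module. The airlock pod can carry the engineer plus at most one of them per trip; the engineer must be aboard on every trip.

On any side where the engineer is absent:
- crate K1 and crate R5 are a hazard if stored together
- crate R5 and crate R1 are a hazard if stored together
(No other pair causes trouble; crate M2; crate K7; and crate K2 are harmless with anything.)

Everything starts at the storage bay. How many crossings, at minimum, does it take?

Counting alone: the engineer can take at most 1 across per trip to the lab module, so moving all 6 needs at least 6 loaded trips out, with a return between consecutive ones — at least 11 crossings.
The safety rule pushes this higher. Following every safe sequence of crossings, the most of the 6 that can be at the lab module as the airlock pod arrives there on crossing 11 is 5 — never all 6.
So no plan with fewer than 13 crossings exists, and this one achieves 13:
1. Engineer goes to the lab module with crate R5.
2. Engineer goes back to the storage bay alone.
3. Engineer goes to the lab module with crate M2.
4. Engineer goes back to the storage bay alone.
5. Engineer goes to the lab module with crate R1.
6. Engineer goes back to the storage bay with crate R5.
7. Engineer goes to the lab module with crate K1.
8. Engineer goes back to the storage bay alone.
9. Engineer goes to the lab module with crate K7.
10. Engineer goes back to the storage bay alone.
11. Engineer goes to the lab module with crate K2.
12. Engineer goes back to the storage bay alone.
13. Engineer goes to the lab module with crate R5.

13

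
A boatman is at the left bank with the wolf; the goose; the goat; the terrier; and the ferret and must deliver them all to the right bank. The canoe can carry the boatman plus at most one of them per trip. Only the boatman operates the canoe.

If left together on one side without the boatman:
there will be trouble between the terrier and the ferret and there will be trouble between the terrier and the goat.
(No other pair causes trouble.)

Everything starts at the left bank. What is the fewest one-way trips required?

11

Counting alone: the boatman can take at most 1 across per trip to the right bank, so moving all 5 needs at least 5 loaded trips out, with a return between consecutive ones — at least 9 crossings.
The safety rule pushes this higher. Following every safe sequence of crossings, the most of the 5 that can be at the right bank as the canoe arrives there on crossing 9 is 4 — never all 5.
So no plan with fewer than 11 crossings exists, and this one achieves 11:
1. Boatman goes to the right bank with the terrier.  [the left bank: the ferret, the goat, the goose, the wolf | the right bank: the terrier]
2. Boatman goes back to the left bank alone.  [the left bank: the ferret, the goat, the goose, the wolf | the right bank: the terrier]
3. Boatman goes to the right bank with the wolf.  [the left bank: the ferret, the goat, the goose | the right bank: the terrier, the wolf]
4. Boatman goes back to the left bank alone.  [the left bank: the ferret, the goat, the goose | the right bank: the terrier, the wolf]
5. Boatman goes to the right bank with the goose.  [the left bank: the ferret, the goat | the right bank: the goose, the terrier, the wolf]
6. Boatman goes back to the left bank alone.  [the left bank: the ferret, the goat | the right bank: the goose, the terrier, the wolf]
7. Boatman goes to the right bank with the goat.  [the left bank: the ferret | the right bank: the goat, the goose, the terrier, the wolf]
8. Boatman goes back to the left bank with the terrier.  [the left bank: the ferret, the terrier | the right bank: the goat, the goose, the wolf]
9. Boatman goes to the right bank with the ferret.  [the left bank: the terrier | the right bank: the ferret, the goat, the goose, the wolf]
10. Boatman goes back to the left bank alone.  [the left bank: the terrier | the right bank: the ferret, the goat, the goose, the wolf]
11. Boatman goes to the right bank with the terrier.  [the left bank: — | the right bank: the ferret, the goat, the goose, the terrier, the wolf]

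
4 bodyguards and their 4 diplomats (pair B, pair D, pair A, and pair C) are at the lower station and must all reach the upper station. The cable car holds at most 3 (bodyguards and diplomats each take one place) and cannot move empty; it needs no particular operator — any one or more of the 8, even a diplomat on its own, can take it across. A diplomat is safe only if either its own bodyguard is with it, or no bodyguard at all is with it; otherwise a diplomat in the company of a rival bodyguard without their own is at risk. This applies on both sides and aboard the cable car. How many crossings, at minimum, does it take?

Counting alone: each trip to the upper station takes at most 3 across and each return brings at least 1 back, so after t trips out (and t−1 returns) at most 3t − (t−1) of the 8 are across; that first reaches 8 at t = 4, so at least 7 crossings are needed.
The safety rule pushes this higher. Following every safe sequence of crossings, the most of the 8 that can be at the upper station as the cable car arrives there on crossing 7 is 7 — never all 8.
So no plan with fewer than 9 crossings exists, and this one achieves 9:
1. bodyguard B and diplomat B cross → the upper station.
2. bodyguard B crosses ← the lower station.
3. bodyguard B, bodyguard D, and diplomat D cross → the upper station.
4. bodyguard B and diplomat B cross ← the lower station.
5. bodyguard A, bodyguard B, and bodyguard C cross → the upper station.
6. diplomat D crosses ← the lower station.
7. diplomat B and diplomat D cross → the upper station.
8. diplomat B crosses ← the lower station.
9. diplomat A, diplomat B, and diplomat C cross → the upper station.

9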